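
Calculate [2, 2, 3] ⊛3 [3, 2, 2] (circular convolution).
Use y[k] = Σ_j u[j]·v[(k-j) mod 3]. y[0] = 2×3 + 2×2 + 3×2 = 16; y[1] = 2×2 + 2×3 + 3×2 = 16; y[2] = 2×2 + 2×2 + 3×3 = 17. Result: [16, 16, 17]

[16, 16, 17]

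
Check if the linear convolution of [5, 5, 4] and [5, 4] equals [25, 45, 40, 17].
Recompute linear convolution of [5, 5, 4] and [5, 4]: y[0] = 5×5 = 25; y[1] = 5×4 + 5×5 = 45; y[2] = 5×4 + 4×5 = 40; y[3] = 4×4 = 16 → [25, 45, 40, 16]. Compare to given [25, 45, 40, 17]: they differ at index 3: given 17, correct 16, so answer: No

No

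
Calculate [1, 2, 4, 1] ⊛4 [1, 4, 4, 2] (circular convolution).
Use y[k] = Σ_j a[j]·b[(k-j) mod 4]. y[0] = 1×1 + 2×2 + 4×4 + 1×4 = 25; y[1] = 1×4 + 2×1 + 4×2 + 1×4 = 18; y[2] = 1×4 + 2×4 + 4×1 + 1×2 = 18; y[3] = 1×2 + 2×4 + 4×4 + 1×1 = 27. Result: [25, 18, 18, 27]

[25, 18, 18, 27]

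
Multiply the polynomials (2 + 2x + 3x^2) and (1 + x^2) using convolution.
Ascending coefficients: a = [2, 2, 3], b = [1, 0, 1]. c[0] = 2×1 = 2; c[1] = 2×0 + 2×1 = 2; c[2] = 2×1 + 2×0 + 3×1 = 5; c[3] = 2×1 + 3×0 = 2; c[4] = 3×1 = 3. Result coefficients: [2, 2, 5, 2, 3] → 2 + 2x + 5x^2 + 2x^3 + 3x^4

2 + 2x + 5x^2 + 2x^3 + 3x^4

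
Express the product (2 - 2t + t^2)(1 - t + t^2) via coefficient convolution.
Ascending coefficients: a = [2, -2, 1], b = [1, -1, 1]. c[0] = 2×1 = 2; c[1] = 2×-1 + -2×1 = -4; c[2] = 2×1 + -2×-1 + 1×1 = 5; c[3] = -2×1 + 1×-1 = -3; c[4] = 1×1 = 1. Result coefficients: [2, -4, 5, -3, 1] → 2 - 4t + 5t^2 - 3t^3 + t^4

2 - 4t + 5t^2 - 3t^3 + t^4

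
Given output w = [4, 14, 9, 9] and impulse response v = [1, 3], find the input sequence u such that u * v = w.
Deconvolve w=[4, 14, 9, 9] by v=[1, 3]. Since v[0]=1, solve forward: u[0] = w[0] / 1 = 4; u[1] = (w[1] - 4×3) / 1 = 2; u[2] = (w[2] - 2×3) / 1 = 3. So u = [4, 2, 3]. Check by forward convolution: w[0] = 4×1 = 4; w[1] = 4×3 + 2×1 = 14; w[2] = 2×3 + 3×1 = 9; w[3] = 3×3 = 9

[4, 2, 3]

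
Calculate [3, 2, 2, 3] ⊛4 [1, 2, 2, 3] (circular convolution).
Use y[k] = Σ_j a[j]·b[(k-j) mod 4]. y[0] = 3×1 + 2×3 + 2×2 + 3×2 = 19; y[1] = 3×2 + 2×1 + 2×3 + 3×2 = 20; y[2] = 3×2 + 2×2 + 2×1 + 3×3 = 21; y[3] = 3×3 + 2×2 + 2×2 + 3×1 = 20. Result: [19, 20, 21, 20]

[19, 20, 21, 20]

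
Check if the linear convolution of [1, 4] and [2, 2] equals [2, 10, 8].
Recompute linear convolution of [1, 4] and [2, 2]: y[0] = 1×2 = 2; y[1] = 1×2 + 4×2 = 10; y[2] = 4×2 = 8 → [2, 10, 8]. Given [2, 10, 8] matches, so answer: Yes

Yes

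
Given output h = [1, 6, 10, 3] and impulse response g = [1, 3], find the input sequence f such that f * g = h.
Deconvolve h=[1, 6, 10, 3] by g=[1, 3]. Since g[0]=1, solve forward: f[0] = h[0] / 1 = 1; f[1] = (h[1] - 1×3) / 1 = 3; f[2] = (h[2] - 3×3) / 1 = 1. So f = [1, 3, 1]. Check by forward convolution: h[0] = 1×1 = 1; h[1] = 1×3 + 3×1 = 6; h[2] = 3×3 + 1×1 = 10; h[3] = 1×3 = 3

[1, 3, 1]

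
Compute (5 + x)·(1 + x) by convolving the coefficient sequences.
Ascending coefficients: a = [5, 1], b = [1, 1]. c[0] = 5×1 = 5; c[1] = 5×1 + 1×1 = 6; c[2] = 1×1 = 1. Result coefficients: [5, 6, 1] → 5 + 6x + x^2

5 + 6x + x^2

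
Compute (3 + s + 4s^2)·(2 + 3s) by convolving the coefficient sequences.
Ascending coefficients: a = [3, 1, 4], b = [2, 3]. c[0] = 3×2 = 6; c[1] = 3×3 + 1×2 = 11; c[2] = 1×3 + 4×2 = 11; c[3] = 4×3 = 12. Result coefficients: [6, 11, 11, 12] → 6 + 11s + 11s^2 + 12s^3

6 + 11s + 11s^2 + 12s^3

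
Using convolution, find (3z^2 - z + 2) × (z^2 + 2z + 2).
Ascending coefficients: a = [2, -1, 3], b = [2, 2, 1]. c[0] = 2×2 = 4; c[1] = 2×2 + -1×2 = 2; c[2] = 2×1 + -1×2 + 3×2 = 6; c[3] = -1×1 + 3×2 = 5; c[4] = 3×1 = 3. Result coefficients: [4, 2, 6, 5, 3] → 3z^4 + 5z^3 + 6z^2 + 2z + 4

3z^4 + 5z^3 + 6z^2 + 2z + 4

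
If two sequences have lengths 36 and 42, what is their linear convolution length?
Linear/full convolution length: m + n - 1 = 36 + 42 - 1 = 77

77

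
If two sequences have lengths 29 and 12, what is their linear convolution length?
Linear/full convolution length: m + n - 1 = 29 + 12 - 1 = 40

40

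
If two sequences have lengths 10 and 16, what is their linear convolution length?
Linear/full convolution length: m + n - 1 = 10 + 16 - 1 = 25

25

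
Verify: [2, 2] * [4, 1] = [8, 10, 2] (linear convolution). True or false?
Recompute linear convolution of [2, 2] and [4, 1]: y[0] = 2×4 = 8; y[1] = 2×1 + 2×4 = 10; y[2] = 2×1 = 2 → [8, 10, 2]. Given [8, 10, 2] matches, so answer: Yes

Yes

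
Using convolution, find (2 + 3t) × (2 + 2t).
Ascending coefficients: a = [2, 3], b = [2, 2]. c[0] = 2×2 = 4; c[1] = 2×2 + 3×2 = 10; c[2] = 3×2 = 6. Result coefficients: [4, 10, 6] → 4 + 10t + 6t^2

4 + 10t + 6t^2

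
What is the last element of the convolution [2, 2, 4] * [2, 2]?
Use y[k] = Σ_i a[i]·b[k-i] at k=3. y[3] = 4×2 = 8

8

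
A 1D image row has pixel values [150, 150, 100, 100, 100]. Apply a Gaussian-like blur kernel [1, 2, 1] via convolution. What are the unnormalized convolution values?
Convolve image row [150, 150, 100, 100, 100] with kernel [1, 2, 1]: y[0] = 150×1 = 150; y[1] = 150×2 + 150×1 = 450; y[2] = 150×1 + 150×2 + 100×1 = 550; y[3] = 150×1 + 100×2 + 100×1 = 450; y[4] = 100×1 + 100×2 + 100×1 = 400; y[5] = 100×1 + 100×2 = 300; y[6] = 100×1 = 100 → [150, 450, 550, 450, 400, 300, 100]. Normalization factor = sum(kernel) = 4.

[150, 450, 550, 450, 400, 300, 100]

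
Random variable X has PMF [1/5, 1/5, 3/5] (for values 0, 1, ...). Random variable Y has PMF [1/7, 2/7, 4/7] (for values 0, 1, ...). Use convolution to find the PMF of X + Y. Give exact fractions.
P(X+Y=k) = Σ_i P(X=i)·P(Y=k-i) — a convolution of [1/5, 1/5, 3/5] and [1/7, 2/7, 4/7]. P(X+Y=0) = (1/5)×(1/7) = 1/35; P(X+Y=1) = (1/5)×(2/7) + (1/5)×(1/7) = 2/35 + 1/35 = 3/35; P(X+Y=2) = (1/5)×(4/7) + (1/5)×(2/7) + (3/5)×(1/7) = 4/35 + 2/35 + 3/35 = 9/35; P(X+Y=3) = (1/5)×(4/7) + (3/5)×(2/7) = 4/35 + 6/35 = 2/7; P(X+Y=4) = (3/5)×(4/7) = 12/35. PMF: [1/35, 3/35, 9/35, 2/7, 12/35] (sums to 1 ✓)

[1/35, 3/35, 9/35, 2/7, 12/35]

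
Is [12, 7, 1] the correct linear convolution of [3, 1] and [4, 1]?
Recompute linear convolution of [3, 1] and [4, 1]: y[0] = 3×4 = 12; y[1] = 3×1 + 1×4 = 7; y[2] = 1×1 = 1 → [12, 7, 1]. Given [12, 7, 1] matches, so answer: Yes

Yes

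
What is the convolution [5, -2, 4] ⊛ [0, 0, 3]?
y[0] = 5×0 = 0; y[1] = 5×0 + -2×0 = 0; y[2] = 5×3 + -2×0 + 4×0 = 15; y[3] = -2×3 + 4×0 = -6; y[4] = 4×3 = 12

[0, 0, 15, -6, 12]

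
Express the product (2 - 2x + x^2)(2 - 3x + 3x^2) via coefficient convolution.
Ascending coefficients: a = [2, -2, 1], b = [2, -3, 3]. c[0] = 2×2 = 4; c[1] = 2×-3 + -2×2 = -10; c[2] = 2×3 + -2×-3 + 1×2 = 14; c[3] = -2×3 + 1×-3 = -9; c[4] = 1×3 = 3. Result coefficients: [4, -10, 14, -9, 3] → 4 - 10x + 14x^2 - 9x^3 + 3x^4

4 - 10x + 14x^2 - 9x^3 + 3x^4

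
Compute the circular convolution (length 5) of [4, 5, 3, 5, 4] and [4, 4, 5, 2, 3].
Use y[k] = Σ_j s[j]·t[(k-j) mod 5]. y[0] = 4×4 + 5×3 + 3×2 + 5×5 + 4×4 = 78; y[1] = 4×4 + 5×4 + 3×3 + 5×2 + 4×5 = 75; y[2] = 4×5 + 5×4 + 3×4 + 5×3 + 4×2 = 75; y[3] = 4×2 + 5×5 + 3×4 + 5×4 + 4×3 = 77; y[4] = 4×3 + 5×2 + 3×5 + 5×4 + 4×4 = 73. Result: [78, 75, 75, 77, 73]

[78, 75, 75, 77, 73]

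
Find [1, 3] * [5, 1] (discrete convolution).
y[0] = 1×5 = 5; y[1] = 1×1 + 3×5 = 16; y[2] = 3×1 = 3

[5, 16, 3]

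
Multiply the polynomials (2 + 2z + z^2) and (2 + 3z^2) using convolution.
Ascending coefficients: a = [2, 2, 1], b = [2, 0, 3]. c[0] = 2×2 = 4; c[1] = 2×0 + 2×2 = 4; c[2] = 2×3 + 2×0 + 1×2 = 8; c[3] = 2×3 + 1×0 = 6; c[4] = 1×3 = 3. Result coefficients: [4, 4, 8, 6, 3] → 4 + 4z + 8z^2 + 6z^3 + 3z^4

4 + 4z + 8z^2 + 6z^3 + 3z^4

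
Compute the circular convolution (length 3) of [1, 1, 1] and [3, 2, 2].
Use y[k] = Σ_j s[j]·t[(k-j) mod 3]. y[0] = 1×3 + 1×2 + 1×2 = 7; y[1] = 1×2 + 1×3 + 1×2 = 7; y[2] = 1×2 + 1×2 + 1×3 = 7. Result: [7, 7, 7]

[7, 7, 7]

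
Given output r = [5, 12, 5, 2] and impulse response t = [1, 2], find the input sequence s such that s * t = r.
Deconvolve r=[5, 12, 5, 2] by t=[1, 2]. Since t[0]=1, solve forward: s[0] = r[0] / 1 = 5; s[1] = (r[1] - 5×2) / 1 = 2; s[2] = (r[2] - 2×2) / 1 = 1. So s = [5, 2, 1]. Check by forward convolution: r[0] = 5×1 = 5; r[1] = 5×2 + 2×1 = 12; r[2] = 2×2 + 1×1 = 5; r[3] = 1×2 = 2

[5, 2, 1]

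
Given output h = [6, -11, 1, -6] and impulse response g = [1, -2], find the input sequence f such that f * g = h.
Deconvolve h=[6, -11, 1, -6] by g=[1, -2]. Since g[0]=1, solve forward: f[0] = h[0] / 1 = 6; f[1] = (h[1] - 6×-2) / 1 = 1; f[2] = (h[2] - 1×-2) / 1 = 3. So f = [6, 1, 3]. Check by forward convolution: h[0] = 6×1 = 6; h[1] = 6×-2 + 1×1 = -11; h[2] = 1×-2 + 3×1 = 1; h[3] = 3×-2 = -6

[6, 1, 3]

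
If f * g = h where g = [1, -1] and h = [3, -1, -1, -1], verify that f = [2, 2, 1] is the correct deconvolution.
Forward-compute [2, 2, 1] * [1, -1]: h[0] = 2×1 = 2; h[1] = 2×-1 + 2×1 = 0; h[2] = 2×-1 + 1×1 = -1; h[3] = 1×-1 = -1 → [2, 0, -1, -1]. Does not match given h = [3, -1, -1, -1].

Not verified. [2, 2, 1] * [1, -1] = [2, 0, -1, -1], which differs from [3, -1, -1, -1] at index 0.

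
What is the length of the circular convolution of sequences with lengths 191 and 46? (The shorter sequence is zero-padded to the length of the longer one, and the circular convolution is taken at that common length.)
Circular convolution (zero-padding the shorter input) has length max(m, n) = max(191, 46) = 191

191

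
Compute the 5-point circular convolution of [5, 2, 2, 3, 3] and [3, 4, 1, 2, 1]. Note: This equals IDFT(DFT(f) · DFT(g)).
Either evaluate y[k] = Σ_j f[j]·g[(k-j) mod 5] directly, or use IDFT(DFT(f) · DFT(g)). y[0] = 5×3 + 2×1 + 2×2 + 3×1 + 3×4 = 36; y[1] = 5×4 + 2×3 + 2×1 + 3×2 + 3×1 = 37; y[2] = 5×1 + 2×4 + 2×3 + 3×1 + 3×2 = 28; y[3] = 5×2 + 2×1 + 2×4 + 3×3 + 3×1 = 32; y[4] = 5×1 + 2×2 + 2×1 + 3×4 + 3×3 = 32. Result: [36, 37, 28, 32, 32]

[36, 37, 28, 32, 32]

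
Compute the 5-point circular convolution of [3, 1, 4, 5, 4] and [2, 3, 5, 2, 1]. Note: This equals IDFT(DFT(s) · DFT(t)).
Either evaluate y[k] = Σ_j s[j]·t[(k-j) mod 5] directly, or use IDFT(DFT(s) · DFT(t)). y[0] = 3×2 + 1×1 + 4×2 + 5×5 + 4×3 = 52; y[1] = 3×3 + 1×2 + 4×1 + 5×2 + 4×5 = 45; y[2] = 3×5 + 1×3 + 4×2 + 5×1 + 4×2 = 39; y[3] = 3×2 + 1×5 + 4×3 + 5×2 + 4×1 = 37; y[4] = 3×1 + 1×2 + 4×5 + 5×3 + 4×2 = 48. Result: [52, 45, 39, 37, 48]

[52, 45, 39, 37, 48]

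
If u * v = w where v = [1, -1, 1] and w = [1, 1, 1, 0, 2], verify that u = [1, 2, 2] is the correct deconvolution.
Forward-compute [1, 2, 2] * [1, -1, 1]: w[0] = 1×1 = 1; w[1] = 1×-1 + 2×1 = 1; w[2] = 1×1 + 2×-1 + 2×1 = 1; w[3] = 2×1 + 2×-1 = 0; w[4] = 2×1 = 2 → [1, 1, 1, 0, 2]. Matches given w = [1, 1, 1, 0, 2], so verified.

Verified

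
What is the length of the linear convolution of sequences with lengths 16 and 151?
Linear/full convolution length: m + n - 1 = 16 + 151 - 1 = 166

166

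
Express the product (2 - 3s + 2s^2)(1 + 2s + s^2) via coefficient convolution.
Ascending coefficients: a = [2, -3, 2], b = [1, 2, 1]. c[0] = 2×1 = 2; c[1] = 2×2 + -3×1 = 1; c[2] = 2×1 + -3×2 + 2×1 = -2; c[3] = -3×1 + 2×2 = 1; c[4] = 2×1 = 2. Result coefficients: [2, 1, -2, 1, 2] → 2 + s - 2s^2 + s^3 + 2s^4

2 + s - 2s^2 + s^3 + 2s^4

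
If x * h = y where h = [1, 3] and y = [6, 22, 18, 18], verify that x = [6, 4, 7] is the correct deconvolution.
Forward-compute [6, 4, 7] * [1, 3]: y[0] = 6×1 = 6; y[1] = 6×3 + 4×1 = 22; y[2] = 4×3 + 7×1 = 19; y[3] = 7×3 = 21 → [6, 22, 19, 21]. Does not match given y = [6, 22, 18, 18].

Not verified. [6, 4, 7] * [1, 3] = [6, 22, 19, 21], which differs from [6, 22, 18, 18] at index 2.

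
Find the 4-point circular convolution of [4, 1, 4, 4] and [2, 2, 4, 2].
Use y[k] = Σ_j u[j]·v[(k-j) mod 4]. y[0] = 4×2 + 1×2 + 4×4 + 4×2 = 34; y[1] = 4×2 + 1×2 + 4×2 + 4×4 = 34; y[2] = 4×4 + 1×2 + 4×2 + 4×2 = 34; y[3] = 4×2 + 1×4 + 4×2 + 4×2 = 28. Result: [34, 34, 34, 28]

[34, 34, 34, 28]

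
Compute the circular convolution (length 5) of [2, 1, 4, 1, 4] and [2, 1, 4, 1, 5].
Use y[k] = Σ_j s[j]·t[(k-j) mod 5]. y[0] = 2×2 + 1×5 + 4×1 + 1×4 + 4×1 = 21; y[1] = 2×1 + 1×2 + 4×5 + 1×1 + 4×4 = 41; y[2] = 2×4 + 1×1 + 4×2 + 1×5 + 4×1 = 26; y[3] = 2×1 + 1×4 + 4×1 + 1×2 + 4×5 = 32; y[4] = 2×5 + 1×1 + 4×4 + 1×1 + 4×2 = 36. Result: [21, 41, 26, 32, 36]

[21, 41, 26, 32, 36]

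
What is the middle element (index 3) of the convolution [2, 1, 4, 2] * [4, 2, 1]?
Use y[k] = Σ_i a[i]·b[k-i] at k=3. y[3] = 1×1 + 4×2 + 2×4 = 17

17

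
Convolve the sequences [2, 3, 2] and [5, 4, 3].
y[0] = 2×5 = 10; y[1] = 2×4 + 3×5 = 23; y[2] = 2×3 + 3×4 + 2×5 = 28; y[3] = 3×3 + 2×4 = 17; y[4] = 2×3 = 6

[10, 23, 28, 17, 6]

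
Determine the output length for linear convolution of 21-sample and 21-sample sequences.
Linear/full convolution length: m + n - 1 = 21 + 21 - 1 = 41

41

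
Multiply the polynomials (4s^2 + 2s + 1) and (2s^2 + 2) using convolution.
Ascending coefficients: a = [1, 2, 4], b = [2, 0, 2]. c[0] = 1×2 = 2; c[1] = 1×0 + 2×2 = 4; c[2] = 1×2 + 2×0 + 4×2 = 10; c[3] = 2×2 + 4×0 = 4; c[4] = 4×2 = 8. Result coefficients: [2, 4, 10, 4, 8] → 8s^4 + 4s^3 + 10s^2 + 4s + 2

8s^4 + 4s^3 + 10s^2 + 4s + 2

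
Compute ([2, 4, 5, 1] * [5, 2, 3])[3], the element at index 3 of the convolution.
Use y[k] = Σ_i a[i]·b[k-i] at k=3. y[3] = 4×3 + 5×2 + 1×5 = 27

27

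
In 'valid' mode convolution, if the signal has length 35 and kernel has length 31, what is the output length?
'Valid' mode counts only positions where the kernel fully overlaps the signal: m - n + 1 = 35 - 31 + 1 = 5

5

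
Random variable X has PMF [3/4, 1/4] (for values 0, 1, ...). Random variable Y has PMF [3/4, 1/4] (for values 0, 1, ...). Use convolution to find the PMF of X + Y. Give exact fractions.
P(X+Y=k) = Σ_i P(X=i)·P(Y=k-i) — a convolution of [3/4, 1/4] and [3/4, 1/4]. P(X+Y=0) = (3/4)×(3/4) = 9/16; P(X+Y=1) = (3/4)×(1/4) + (1/4)×(3/4) = 3/16 + 3/16 = 3/8; P(X+Y=2) = (1/4)×(1/4) = 1/16. PMF: [9/16, 3/8, 1/16] (sums to 1 ✓)

[9/16, 3/8, 1/16]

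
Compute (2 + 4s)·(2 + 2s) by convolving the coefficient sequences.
Ascending coefficients: a = [2, 4], b = [2, 2]. c[0] = 2×2 = 4; c[1] = 2×2 + 4×2 = 12; c[2] = 4×2 = 8. Result coefficients: [4, 12, 8] → 4 + 12s + 8s^2

4 + 12s + 8s^2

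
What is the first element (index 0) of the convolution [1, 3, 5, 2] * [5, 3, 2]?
Use y[k] = Σ_i a[i]·b[k-i] at k=0. y[0] = 1×5 = 5

5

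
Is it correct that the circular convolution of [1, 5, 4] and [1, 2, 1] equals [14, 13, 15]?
Recompute circular convolution of [1, 5, 4] and [1, 2, 1]: y[0] = 1×1 + 5×1 + 4×2 = 14; y[1] = 1×2 + 5×1 + 4×1 = 11; y[2] = 1×1 + 5×2 + 4×1 = 15 → [14, 11, 15]. Compare to given [14, 13, 15]: they differ at index 1: given 13, correct 11, so answer: No

No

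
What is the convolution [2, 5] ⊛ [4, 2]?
y[0] = 2×4 = 8; y[1] = 2×2 + 5×4 = 24; y[2] = 5×2 = 10

[8, 24, 10]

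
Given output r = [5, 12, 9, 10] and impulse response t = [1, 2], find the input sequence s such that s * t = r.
Deconvolve r=[5, 12, 9, 10] by t=[1, 2]. Since t[0]=1, solve forward: s[0] = r[0] / 1 = 5; s[1] = (r[1] - 5×2) / 1 = 2; s[2] = (r[2] - 2×2) / 1 = 5. So s = [5, 2, 5]. Check by forward convolution: r[0] = 5×1 = 5; r[1] = 5×2 + 2×1 = 12; r[2] = 2×2 + 5×1 = 9; r[3] = 5×2 = 10

[5, 2, 5]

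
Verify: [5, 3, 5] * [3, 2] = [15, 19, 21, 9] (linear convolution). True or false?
Recompute linear convolution of [5, 3, 5] and [3, 2]: y[0] = 5×3 = 15; y[1] = 5×2 + 3×3 = 19; y[2] = 3×2 + 5×3 = 21; y[3] = 5×2 = 10 → [15, 19, 21, 10]. Compare to given [15, 19, 21, 9]: they differ at index 3: given 9, correct 10, so answer: No

No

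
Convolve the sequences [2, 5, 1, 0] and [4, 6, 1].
y[0] = 2×4 = 8; y[1] = 2×6 + 5×4 = 32; y[2] = 2×1 + 5×6 + 1×4 = 36; y[3] = 5×1 + 1×6 + 0×4 = 11; y[4] = 1×1 + 0×6 = 1; y[5] = 0×1 = 0

[8, 32, 36, 11, 1, 0]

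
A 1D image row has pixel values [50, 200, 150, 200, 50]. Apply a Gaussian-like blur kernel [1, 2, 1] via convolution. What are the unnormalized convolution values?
Convolve image row [50, 200, 150, 200, 50] with kernel [1, 2, 1]: y[0] = 50×1 = 50; y[1] = 50×2 + 200×1 = 300; y[2] = 50×1 + 200×2 + 150×1 = 600; y[3] = 200×1 + 150×2 + 200×1 = 700; y[4] = 150×1 + 200×2 + 50×1 = 600; y[5] = 200×1 + 50×2 = 300; y[6] = 50×1 = 50 → [50, 300, 600, 700, 600, 300, 50]. Normalization factor = sum(kernel) = 4.

[50, 300, 600, 700, 600, 300, 50]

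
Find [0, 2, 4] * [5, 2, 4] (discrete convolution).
y[0] = 0×5 = 0; y[1] = 0×2 + 2×5 = 10; y[2] = 0×4 + 2×2 + 4×5 = 24; y[3] = 2×4 + 4×2 = 16; y[4] = 4×4 = 16

[0, 10, 24, 16, 16]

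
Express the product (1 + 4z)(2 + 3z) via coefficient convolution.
Ascending coefficients: a = [1, 4], b = [2, 3]. c[0] = 1×2 = 2; c[1] = 1×3 + 4×2 = 11; c[2] = 4×3 = 12. Result coefficients: [2, 11, 12] → 2 + 11z + 12z^2

2 + 11z + 12z^2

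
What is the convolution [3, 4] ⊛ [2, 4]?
y[0] = 3×2 = 6; y[1] = 3×4 + 4×2 = 20; y[2] = 4×4 = 16

[6, 20, 16]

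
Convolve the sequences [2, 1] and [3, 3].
y[0] = 2×3 = 6; y[1] = 2×3 + 1×3 = 9; y[2] = 1×3 = 3

[6, 9, 3]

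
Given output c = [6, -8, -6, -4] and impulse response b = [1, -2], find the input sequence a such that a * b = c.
Deconvolve c=[6, -8, -6, -4] by b=[1, -2]. Since b[0]=1, solve forward: a[0] = c[0] / 1 = 6; a[1] = (c[1] - 6×-2) / 1 = 4; a[2] = (c[2] - 4×-2) / 1 = 2. So a = [6, 4, 2]. Check by forward convolution: c[0] = 6×1 = 6; c[1] = 6×-2 + 4×1 = -8; c[2] = 4×-2 + 2×1 = -6; c[3] = 2×-2 = -4

[6, 4, 2]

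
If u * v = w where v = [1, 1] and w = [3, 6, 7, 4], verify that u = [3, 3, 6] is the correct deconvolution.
Forward-compute [3, 3, 6] * [1, 1]: w[0] = 3×1 = 3; w[1] = 3×1 + 3×1 = 6; w[2] = 3×1 + 6×1 = 9; w[3] = 6×1 = 6 → [3, 6, 9, 6]. Does not match given w = [3, 6, 7, 4].

Not verified. [3, 3, 6] * [1, 1] = [3, 6, 9, 6], which differs from [3, 6, 7, 4] at index 2.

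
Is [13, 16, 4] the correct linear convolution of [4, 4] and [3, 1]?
Recompute linear convolution of [4, 4] and [3, 1]: y[0] = 4×3 = 12; y[1] = 4×1 + 4×3 = 16; y[2] = 4×1 = 4 → [12, 16, 4]. Compare to given [13, 16, 4]: they differ at index 0: given 13, correct 12, so answer: No

No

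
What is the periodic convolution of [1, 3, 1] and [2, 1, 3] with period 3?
Use y[k] = Σ_j a[j]·b[(k-j) mod 3]. y[0] = 1×2 + 3×3 + 1×1 = 12; y[1] = 1×1 + 3×2 + 1×3 = 10; y[2] = 1×3 + 3×1 + 1×2 = 8. Result: [12, 10, 8]

[12, 10, 8]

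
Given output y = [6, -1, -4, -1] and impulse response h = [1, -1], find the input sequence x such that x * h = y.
Deconvolve y=[6, -1, -4, -1] by h=[1, -1]. Since h[0]=1, solve forward: x[0] = y[0] / 1 = 6; x[1] = (y[1] - 6×-1) / 1 = 5; x[2] = (y[2] - 5×-1) / 1 = 1. So x = [6, 5, 1]. Check by forward convolution: y[0] = 6×1 = 6; y[1] = 6×-1 + 5×1 = -1; y[2] = 5×-1 + 1×1 = -4; y[3] = 1×-1 = -1

[6, 5, 1]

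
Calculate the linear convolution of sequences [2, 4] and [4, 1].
y[0] = 2×4 = 8; y[1] = 2×1 + 4×4 = 18; y[2] = 4×1 = 4

[8, 18, 4]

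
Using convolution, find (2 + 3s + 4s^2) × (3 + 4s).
Ascending coefficients: a = [2, 3, 4], b = [3, 4]. c[0] = 2×3 = 6; c[1] = 2×4 + 3×3 = 17; c[2] = 3×4 + 4×3 = 24; c[3] = 4×4 = 16. Result coefficients: [6, 17, 24, 16] → 6 + 17s + 24s^2 + 16s^3

6 + 17s + 24s^2 + 16s^3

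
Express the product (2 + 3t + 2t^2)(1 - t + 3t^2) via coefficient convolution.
Ascending coefficients: a = [2, 3, 2], b = [1, -1, 3]. c[0] = 2×1 = 2; c[1] = 2×-1 + 3×1 = 1; c[2] = 2×3 + 3×-1 + 2×1 = 5; c[3] = 3×3 + 2×-1 = 7; c[4] = 2×3 = 6. Result coefficients: [2, 1, 5, 7, 6] → 2 + t + 5t^2 + 7t^3 + 6t^4

2 + t + 5t^2 + 7t^3 + 6t^4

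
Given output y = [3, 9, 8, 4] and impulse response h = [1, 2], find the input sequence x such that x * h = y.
Deconvolve y=[3, 9, 8, 4] by h=[1, 2]. Since h[0]=1, solve forward: x[0] = y[0] / 1 = 3; x[1] = (y[1] - 3×2) / 1 = 3; x[2] = (y[2] - 3×2) / 1 = 2. So x = [3, 3, 2]. Check by forward convolution: y[0] = 3×1 = 3; y[1] = 3×2 + 3×1 = 9; y[2] = 3×2 + 2×1 = 8; y[3] = 2×2 = 4

[3, 3, 2]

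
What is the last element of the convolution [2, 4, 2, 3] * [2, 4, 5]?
Use y[k] = Σ_i a[i]·b[k-i] at k=5. y[5] = 3×5 = 15

15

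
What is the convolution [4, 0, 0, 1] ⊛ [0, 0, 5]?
y[0] = 4×0 = 0; y[1] = 4×0 + 0×0 = 0; y[2] = 4×5 + 0×0 + 0×0 = 20; y[3] = 0×5 + 0×0 + 1×0 = 0; y[4] = 0×5 + 1×0 = 0; y[5] = 1×5 = 5

[0, 0, 20, 0, 0, 5]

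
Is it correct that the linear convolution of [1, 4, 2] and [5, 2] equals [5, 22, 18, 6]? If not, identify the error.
Recompute linear convolution of [1, 4, 2] and [5, 2]: y[0] = 1×5 = 5; y[1] = 1×2 + 4×5 = 22; y[2] = 4×2 + 2×5 = 18; y[3] = 2×2 = 4 → [5, 22, 18, 4]. Compare to given [5, 22, 18, 6]: they differ at index 3: given 6, correct 4, so answer: No

No. Error at index 3: given 6, correct 4.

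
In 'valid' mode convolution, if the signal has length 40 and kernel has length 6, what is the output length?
'Valid' mode counts only positions where the kernel fully overlaps the signal: m - n + 1 = 40 - 6 + 1 = 35

35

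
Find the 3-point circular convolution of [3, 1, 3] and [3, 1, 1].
Use y[k] = Σ_j f[j]·g[(k-j) mod 3]. y[0] = 3×3 + 1×1 + 3×1 = 13; y[1] = 3×1 + 1×3 + 3×1 = 9; y[2] = 3×1 + 1×1 + 3×3 = 13. Result: [13, 9, 13]

[13, 9, 13]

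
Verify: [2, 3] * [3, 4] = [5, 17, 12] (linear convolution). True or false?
Recompute linear convolution of [2, 3] and [3, 4]: y[0] = 2×3 = 6; y[1] = 2×4 + 3×3 = 17; y[2] = 3×4 = 12 → [6, 17, 12]. Compare to given [5, 17, 12]: they differ at index 0: given 5, correct 6, so answer: No

No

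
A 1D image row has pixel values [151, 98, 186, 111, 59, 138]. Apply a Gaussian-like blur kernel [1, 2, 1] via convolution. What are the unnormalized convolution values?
Convolve image row [151, 98, 186, 111, 59, 138] with kernel [1, 2, 1]: y[0] = 151×1 = 151; y[1] = 151×2 + 98×1 = 400; y[2] = 151×1 + 98×2 + 186×1 = 533; y[3] = 98×1 + 186×2 + 111×1 = 581; y[4] = 186×1 + 111×2 + 59×1 = 467; y[5] = 111×1 + 59×2 + 138×1 = 367; y[6] = 59×1 + 138×2 = 335; y[7] = 138×1 = 138 → [151, 400, 533, 581, 467, 367, 335, 138]. Normalization factor = sum(kernel) = 4.

[151, 400, 533, 581, 467, 367, 335, 138]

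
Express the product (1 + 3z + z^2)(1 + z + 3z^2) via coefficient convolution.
Ascending coefficients: a = [1, 3, 1], b = [1, 1, 3]. c[0] = 1×1 = 1; c[1] = 1×1 + 3×1 = 4; c[2] = 1×3 + 3×1 + 1×1 = 7; c[3] = 3×3 + 1×1 = 10; c[4] = 1×3 = 3. Result coefficients: [1, 4, 7, 10, 3] → 1 + 4z + 7z^2 + 10z^3 + 3z^4

1 + 4z + 7z^2 + 10z^3 + 3z^4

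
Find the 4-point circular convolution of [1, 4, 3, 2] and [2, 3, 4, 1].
Use y[k] = Σ_j s[j]·t[(k-j) mod 4]. y[0] = 1×2 + 4×1 + 3×4 + 2×3 = 24; y[1] = 1×3 + 4×2 + 3×1 + 2×4 = 22; y[2] = 1×4 + 4×3 + 3×2 + 2×1 = 24; y[3] = 1×1 + 4×4 + 3×3 + 2×2 = 30. Result: [24, 22, 24, 30]

[24, 22, 24, 30]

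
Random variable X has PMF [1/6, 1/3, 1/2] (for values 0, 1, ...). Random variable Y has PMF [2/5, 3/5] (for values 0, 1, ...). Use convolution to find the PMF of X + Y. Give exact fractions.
P(X+Y=k) = Σ_i P(X=i)·P(Y=k-i) — a convolution of [1/6, 1/3, 1/2] and [2/5, 3/5]. P(X+Y=0) = (1/6)×(2/5) = 1/15; P(X+Y=1) = (1/6)×(3/5) + (1/3)×(2/5) = 1/10 + 2/15 = 7/30; P(X+Y=2) = (1/3)×(3/5) + (1/2)×(2/5) = 1/5 + 1/5 = 2/5; P(X+Y=3) = (1/2)×(3/5) = 3/10. PMF: [1/15, 7/30, 2/5, 3/10] (sums to 1 ✓)

[1/15, 7/30, 2/5, 3/10]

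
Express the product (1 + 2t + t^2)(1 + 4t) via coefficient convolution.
Ascending coefficients: a = [1, 2, 1], b = [1, 4]. c[0] = 1×1 = 1; c[1] = 1×4 + 2×1 = 6; c[2] = 2×4 + 1×1 = 9; c[3] = 1×4 = 4. Result coefficients: [1, 6, 9, 4] → 1 + 6t + 9t^2 + 4t^3

1 + 6t + 9t^2 + 4t^3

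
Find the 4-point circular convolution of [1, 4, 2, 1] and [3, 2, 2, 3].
Use y[k] = Σ_j x[j]·h[(k-j) mod 4]. y[0] = 1×3 + 4×3 + 2×2 + 1×2 = 21; y[1] = 1×2 + 4×3 + 2×3 + 1×2 = 22; y[2] = 1×2 + 4×2 + 2×3 + 1×3 = 19; y[3] = 1×3 + 4×2 + 2×2 + 1×3 = 18. Result: [21, 22, 19, 18]

[21, 22, 19, 18]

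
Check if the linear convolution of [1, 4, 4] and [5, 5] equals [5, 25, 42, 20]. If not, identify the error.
Recompute linear convolution of [1, 4, 4] and [5, 5]: y[0] = 1×5 = 5; y[1] = 1×5 + 4×5 = 25; y[2] = 4×5 + 4×5 = 40; y[3] = 4×5 = 20 → [5, 25, 40, 20]. Compare to given [5, 25, 42, 20]: they differ at index 2: given 42, correct 40, so answer: No

No. Error at index 2: given 42, correct 40.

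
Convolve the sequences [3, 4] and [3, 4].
y[0] = 3×3 = 9; y[1] = 3×4 + 4×3 = 24; y[2] = 4×4 = 16

[9, 24, 16]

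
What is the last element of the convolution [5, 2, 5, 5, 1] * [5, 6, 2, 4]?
Use y[k] = Σ_i a[i]·b[k-i] at k=7. y[7] = 1×4 = 4

4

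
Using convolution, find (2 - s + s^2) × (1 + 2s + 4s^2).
Ascending coefficients: a = [2, -1, 1], b = [1, 2, 4]. c[0] = 2×1 = 2; c[1] = 2×2 + -1×1 = 3; c[2] = 2×4 + -1×2 + 1×1 = 7; c[3] = -1×4 + 1×2 = -2; c[4] = 1×4 = 4. Result coefficients: [2, 3, 7, -2, 4] → 2 + 3s + 7s^2 - 2s^3 + 4s^4

2 + 3s + 7s^2 - 2s^3 + 4s^4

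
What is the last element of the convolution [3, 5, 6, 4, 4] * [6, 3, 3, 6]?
Use y[k] = Σ_i a[i]·b[k-i] at k=7. y[7] = 4×6 = 24

24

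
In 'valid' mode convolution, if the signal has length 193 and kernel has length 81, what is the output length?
'Valid' mode counts only positions where the kernel fully overlaps the signal: m - n + 1 = 193 - 81 + 1 = 113

113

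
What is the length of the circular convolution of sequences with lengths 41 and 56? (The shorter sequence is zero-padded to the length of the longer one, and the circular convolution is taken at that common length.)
Circular convolution (zero-padding the shorter input) has length max(m, n) = max(41, 56) = 56

56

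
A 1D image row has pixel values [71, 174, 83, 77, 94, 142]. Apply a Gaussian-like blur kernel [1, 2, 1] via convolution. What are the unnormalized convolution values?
Convolve image row [71, 174, 83, 77, 94, 142] with kernel [1, 2, 1]: y[0] = 71×1 = 71; y[1] = 71×2 + 174×1 = 316; y[2] = 71×1 + 174×2 + 83×1 = 502; y[3] = 174×1 + 83×2 + 77×1 = 417; y[4] = 83×1 + 77×2 + 94×1 = 331; y[5] = 77×1 + 94×2 + 142×1 = 407; y[6] = 94×1 + 142×2 = 378; y[7] = 142×1 = 142 → [71, 316, 502, 417, 331, 407, 378, 142]. Normalization factor = sum(kernel) = 4.

[71, 316, 502, 417, 331, 407, 378, 142]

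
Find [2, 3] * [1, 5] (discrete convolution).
y[0] = 2×1 = 2; y[1] = 2×5 + 3×1 = 13; y[2] = 3×5 = 15

[2, 13, 15]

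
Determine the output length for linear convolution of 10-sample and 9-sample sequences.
Linear/full convolution length: m + n - 1 = 10 + 9 - 1 = 18

18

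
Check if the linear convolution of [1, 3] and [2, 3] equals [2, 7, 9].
Recompute linear convolution of [1, 3] and [2, 3]: y[0] = 1×2 = 2; y[1] = 1×3 + 3×2 = 9; y[2] = 3×3 = 9 → [2, 9, 9]. Compare to given [2, 7, 9]: they differ at index 1: given 7, correct 9, so answer: No

No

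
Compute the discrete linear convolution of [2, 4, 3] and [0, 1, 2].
y[0] = 2×0 = 0; y[1] = 2×1 + 4×0 = 2; y[2] = 2×2 + 4×1 + 3×0 = 8; y[3] = 4×2 + 3×1 = 11; y[4] = 3×2 = 6

[0, 2, 8, 11, 6]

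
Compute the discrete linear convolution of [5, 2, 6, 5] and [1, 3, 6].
y[0] = 5×1 = 5; y[1] = 5×3 + 2×1 = 17; y[2] = 5×6 + 2×3 + 6×1 = 42; y[3] = 2×6 + 6×3 + 5×1 = 35; y[4] = 6×6 + 5×3 = 51; y[5] = 5×6 = 30

[5, 17, 42, 35, 51, 30]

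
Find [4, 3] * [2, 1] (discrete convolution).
y[0] = 4×2 = 8; y[1] = 4×1 + 3×2 = 10; y[2] = 3×1 = 3

[8, 10, 3]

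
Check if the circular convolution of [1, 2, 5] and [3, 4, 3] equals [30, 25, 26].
Recompute circular convolution of [1, 2, 5] and [3, 4, 3]: y[0] = 1×3 + 2×3 + 5×4 = 29; y[1] = 1×4 + 2×3 + 5×3 = 25; y[2] = 1×3 + 2×4 + 5×3 = 26 → [29, 25, 26]. Compare to given [30, 25, 26]: they differ at index 0: given 30, correct 29, so answer: No

No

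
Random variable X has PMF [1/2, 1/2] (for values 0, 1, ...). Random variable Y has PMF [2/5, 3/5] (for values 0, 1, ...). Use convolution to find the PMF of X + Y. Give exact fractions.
P(X+Y=k) = Σ_i P(X=i)·P(Y=k-i) — a convolution of [1/2, 1/2] and [2/5, 3/5]. P(X+Y=0) = (1/2)×(2/5) = 1/5; P(X+Y=1) = (1/2)×(3/5) + (1/2)×(2/5) = 3/10 + 1/5 = 1/2; P(X+Y=2) = (1/2)×(3/5) = 3/10. PMF: [1/5, 1/2, 3/10] (sums to 1 ✓)

[1/5, 1/2, 3/10]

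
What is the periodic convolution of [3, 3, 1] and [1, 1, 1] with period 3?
Use y[k] = Σ_j f[j]·g[(k-j) mod 3]. y[0] = 3×1 + 3×1 + 1×1 = 7; y[1] = 3×1 + 3×1 + 1×1 = 7; y[2] = 3×1 + 3×1 + 1×1 = 7. Result: [7, 7, 7]

[7, 7, 7]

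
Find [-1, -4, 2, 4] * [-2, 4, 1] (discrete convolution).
y[0] = -1×-2 = 2; y[1] = -1×4 + -4×-2 = 4; y[2] = -1×1 + -4×4 + 2×-2 = -21; y[3] = -4×1 + 2×4 + 4×-2 = -4; y[4] = 2×1 + 4×4 = 18; y[5] = 4×1 = 4

[2, 4, -21, -4, 18, 4]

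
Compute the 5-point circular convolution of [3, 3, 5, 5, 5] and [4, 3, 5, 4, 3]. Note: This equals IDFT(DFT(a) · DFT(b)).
Either evaluate y[k] = Σ_j a[j]·b[(k-j) mod 5] directly, or use IDFT(DFT(a) · DFT(b)). y[0] = 3×4 + 3×3 + 5×4 + 5×5 + 5×3 = 81; y[1] = 3×3 + 3×4 + 5×3 + 5×4 + 5×5 = 81; y[2] = 3×5 + 3×3 + 5×4 + 5×3 + 5×4 = 79; y[3] = 3×4 + 3×5 + 5×3 + 5×4 + 5×3 = 77; y[4] = 3×3 + 3×4 + 5×5 + 5×3 + 5×4 = 81. Result: [81, 81, 79, 77, 81]

[81, 81, 79, 77, 81]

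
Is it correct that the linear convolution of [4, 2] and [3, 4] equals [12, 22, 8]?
Recompute linear convolution of [4, 2] and [3, 4]: y[0] = 4×3 = 12; y[1] = 4×4 + 2×3 = 22; y[2] = 2×4 = 8 → [12, 22, 8]. Given [12, 22, 8] matches, so answer: Yes

Yes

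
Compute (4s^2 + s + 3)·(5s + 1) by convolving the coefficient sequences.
Ascending coefficients: a = [3, 1, 4], b = [1, 5]. c[0] = 3×1 = 3; c[1] = 3×5 + 1×1 = 16; c[2] = 1×5 + 4×1 = 9; c[3] = 4×5 = 20. Result coefficients: [3, 16, 9, 20] → 20s^3 + 9s^2 + 16s + 3

20s^3 + 9s^2 + 16s + 3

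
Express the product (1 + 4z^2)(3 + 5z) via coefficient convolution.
Ascending coefficients: a = [1, 0, 4], b = [3, 5]. c[0] = 1×3 = 3; c[1] = 1×5 + 0×3 = 5; c[2] = 0×5 + 4×3 = 12; c[3] = 4×5 = 20. Result coefficients: [3, 5, 12, 20] → 3 + 5z + 12z^2 + 20z^3

3 + 5z + 12z^2 + 20z^3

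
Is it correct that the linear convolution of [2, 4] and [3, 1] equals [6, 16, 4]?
Recompute linear convolution of [2, 4] and [3, 1]: y[0] = 2×3 = 6; y[1] = 2×1 + 4×3 = 14; y[2] = 4×1 = 4 → [6, 14, 4]. Compare to given [6, 16, 4]: they differ at index 1: given 16, correct 14, so answer: No

No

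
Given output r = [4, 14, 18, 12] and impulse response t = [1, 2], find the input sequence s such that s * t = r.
Deconvolve r=[4, 14, 18, 12] by t=[1, 2]. Since t[0]=1, solve forward: s[0] = r[0] / 1 = 4; s[1] = (r[1] - 4×2) / 1 = 6; s[2] = (r[2] - 6×2) / 1 = 6. So s = [4, 6, 6]. Check by forward convolution: r[0] = 4×1 = 4; r[1] = 4×2 + 6×1 = 14; r[2] = 6×2 + 6×1 = 18; r[3] = 6×2 = 12

[4, 6, 6]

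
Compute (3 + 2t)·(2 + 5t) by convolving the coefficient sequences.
Ascending coefficients: a = [3, 2], b = [2, 5]. c[0] = 3×2 = 6; c[1] = 3×5 + 2×2 = 19; c[2] = 2×5 = 10. Result coefficients: [6, 19, 10] → 6 + 19t + 10t^2

6 + 19t + 10t^2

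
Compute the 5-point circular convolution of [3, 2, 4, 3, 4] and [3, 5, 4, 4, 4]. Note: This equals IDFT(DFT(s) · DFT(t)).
Either evaluate y[k] = Σ_j s[j]·t[(k-j) mod 5] directly, or use IDFT(DFT(s) · DFT(t)). y[0] = 3×3 + 2×4 + 4×4 + 3×4 + 4×5 = 65; y[1] = 3×5 + 2×3 + 4×4 + 3×4 + 4×4 = 65; y[2] = 3×4 + 2×5 + 4×3 + 3×4 + 4×4 = 62; y[3] = 3×4 + 2×4 + 4×5 + 3×3 + 4×4 = 65; y[4] = 3×4 + 2×4 + 4×4 + 3×5 + 4×3 = 63. Result: [65, 65, 62, 65, 63]

[65, 65, 62, 65, 63]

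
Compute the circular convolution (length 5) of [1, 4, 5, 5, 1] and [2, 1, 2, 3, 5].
Use y[k] = Σ_j x[j]·h[(k-j) mod 5]. y[0] = 1×2 + 4×5 + 5×3 + 5×2 + 1×1 = 48; y[1] = 1×1 + 4×2 + 5×5 + 5×3 + 1×2 = 51; y[2] = 1×2 + 4×1 + 5×2 + 5×5 + 1×3 = 44; y[3] = 1×3 + 4×2 + 5×1 + 5×2 + 1×5 = 31; y[4] = 1×5 + 4×3 + 5×2 + 5×1 + 1×2 = 34. Result: [48, 51, 44, 31, 34]

[48, 51, 44, 31, 34]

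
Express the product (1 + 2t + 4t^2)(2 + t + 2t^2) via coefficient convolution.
Ascending coefficients: a = [1, 2, 4], b = [2, 1, 2]. c[0] = 1×2 = 2; c[1] = 1×1 + 2×2 = 5; c[2] = 1×2 + 2×1 + 4×2 = 12; c[3] = 2×2 + 4×1 = 8; c[4] = 4×2 = 8. Result coefficients: [2, 5, 12, 8, 8] → 2 + 5t + 12t^2 + 8t^3 + 8t^4

2 + 5t + 12t^2 + 8t^3 + 8t^4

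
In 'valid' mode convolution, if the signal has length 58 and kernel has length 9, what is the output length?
'Valid' mode counts only positions where the kernel fully overlaps the signal: m - n + 1 = 58 - 9 + 1 = 50

50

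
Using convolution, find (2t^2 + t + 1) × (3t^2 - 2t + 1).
Ascending coefficients: a = [1, 1, 2], b = [1, -2, 3]. c[0] = 1×1 = 1; c[1] = 1×-2 + 1×1 = -1; c[2] = 1×3 + 1×-2 + 2×1 = 3; c[3] = 1×3 + 2×-2 = -1; c[4] = 2×3 = 6. Result coefficients: [1, -1, 3, -1, 6] → 6t^4 - t^3 + 3t^2 - t + 1

6t^4 - t^3 + 3t^2 - t + 1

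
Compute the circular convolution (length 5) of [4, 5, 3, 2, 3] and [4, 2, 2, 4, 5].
Use y[k] = Σ_j u[j]·v[(k-j) mod 5]. y[0] = 4×4 + 5×5 + 3×4 + 2×2 + 3×2 = 63; y[1] = 4×2 + 5×4 + 3×5 + 2×4 + 3×2 = 57; y[2] = 4×2 + 5×2 + 3×4 + 2×5 + 3×4 = 52; y[3] = 4×4 + 5×2 + 3×2 + 2×4 + 3×5 = 55; y[4] = 4×5 + 5×4 + 3×2 + 2×2 + 3×4 = 62. Result: [63, 57, 52, 55, 62]

[63, 57, 52, 55, 62]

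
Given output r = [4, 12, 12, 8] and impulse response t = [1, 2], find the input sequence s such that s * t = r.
Deconvolve r=[4, 12, 12, 8] by t=[1, 2]. Since t[0]=1, solve forward: s[0] = r[0] / 1 = 4; s[1] = (r[1] - 4×2) / 1 = 4; s[2] = (r[2] - 4×2) / 1 = 4. So s = [4, 4, 4]. Check by forward convolution: r[0] = 4×1 = 4; r[1] = 4×2 + 4×1 = 12; r[2] = 4×2 + 4×1 = 12; r[3] = 4×2 = 8

[4, 4, 4]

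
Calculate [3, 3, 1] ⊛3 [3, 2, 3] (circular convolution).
Use y[k] = Σ_j s[j]·t[(k-j) mod 3]. y[0] = 3×3 + 3×3 + 1×2 = 20; y[1] = 3×2 + 3×3 + 1×3 = 18; y[2] = 3×3 + 3×2 + 1×3 = 18. Result: [20, 18, 18]

[20, 18, 18]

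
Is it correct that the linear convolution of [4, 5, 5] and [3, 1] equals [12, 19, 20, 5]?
Recompute linear convolution of [4, 5, 5] and [3, 1]: y[0] = 4×3 = 12; y[1] = 4×1 + 5×3 = 19; y[2] = 5×1 + 5×3 = 20; y[3] = 5×1 = 5 → [12, 19, 20, 5]. Given [12, 19, 20, 5] matches, so answer: Yes

Yes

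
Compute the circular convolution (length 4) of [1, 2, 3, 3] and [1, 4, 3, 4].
Use y[k] = Σ_j s[j]·t[(k-j) mod 4]. y[0] = 1×1 + 2×4 + 3×3 + 3×4 = 30; y[1] = 1×4 + 2×1 + 3×4 + 3×3 = 27; y[2] = 1×3 + 2×4 + 3×1 + 3×4 = 26; y[3] = 1×4 + 2×3 + 3×4 + 3×1 = 25. Result: [30, 27, 26, 25]

[30, 27, 26, 25]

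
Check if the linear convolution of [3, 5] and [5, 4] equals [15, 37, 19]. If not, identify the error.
Recompute linear convolution of [3, 5] and [5, 4]: y[0] = 3×5 = 15; y[1] = 3×4 + 5×5 = 37; y[2] = 5×4 = 20 → [15, 37, 20]. Compare to given [15, 37, 19]: they differ at index 2: given 19, correct 20, so answer: No

No. Error at index 2: given 19, correct 20.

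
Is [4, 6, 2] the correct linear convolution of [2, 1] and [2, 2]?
Recompute linear convolution of [2, 1] and [2, 2]: y[0] = 2×2 = 4; y[1] = 2×2 + 1×2 = 6; y[2] = 1×2 = 2 → [4, 6, 2]. Given [4, 6, 2] matches, so answer: Yes

Yes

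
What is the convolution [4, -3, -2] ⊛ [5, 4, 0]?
y[0] = 4×5 = 20; y[1] = 4×4 + -3×5 = 1; y[2] = 4×0 + -3×4 + -2×5 = -22; y[3] = -3×0 + -2×4 = -8; y[4] = -2×0 = 0

[20, 1, -22, -8, 0]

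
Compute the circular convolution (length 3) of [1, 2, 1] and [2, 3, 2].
Use y[k] = Σ_j a[j]·b[(k-j) mod 3]. y[0] = 1×2 + 2×2 + 1×3 = 9; y[1] = 1×3 + 2×2 + 1×2 = 9; y[2] = 1×2 + 2×3 + 1×2 = 10. Result: [9, 9, 10]

[9, 9, 10]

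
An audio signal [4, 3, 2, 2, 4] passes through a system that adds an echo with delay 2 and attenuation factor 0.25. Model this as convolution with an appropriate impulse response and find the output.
Direct-path + delayed-attenuated-path model → impulse response h = [1, 0, 0.25] (1 at lag 0, 0.25 at lag 2). Output y[n] = x[n] + 0.25·x[n - 2] (with x[n] = 0 outside 0..4): y[0] = 4 + 0.25×0 = 4; y[1] = 3 + 0.25×0 = 3; y[2] = 2 + 0.25×4 = 3.0; y[3] = 2 + 0.25×3 = 2.75; y[4] = 4 + 0.25×2 = 4.5; y[5] = 0 + 0.25×2 = 0.5; y[6] = 0 + 0.25×4 = 1.0. So y = [4, 3, 3.0, 2.75, 4.5, 0.5, 1.0]

[4, 3, 3.0, 2.75, 4.5, 0.5, 1.0]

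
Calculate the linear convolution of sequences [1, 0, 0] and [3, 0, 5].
y[0] = 1×3 = 3; y[1] = 1×0 + 0×3 = 0; y[2] = 1×5 + 0×0 + 0×3 = 5; y[3] = 0×5 + 0×0 = 0; y[4] = 0×5 = 0

[3, 0, 5, 0, 0]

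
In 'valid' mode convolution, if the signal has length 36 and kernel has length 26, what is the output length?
'Valid' mode counts only positions where the kernel fully overlaps the signal: m - n + 1 = 36 - 26 + 1 = 11

11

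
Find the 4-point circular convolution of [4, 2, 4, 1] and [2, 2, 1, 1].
Use y[k] = Σ_j s[j]·t[(k-j) mod 4]. y[0] = 4×2 + 2×1 + 4×1 + 1×2 = 16; y[1] = 4×2 + 2×2 + 4×1 + 1×1 = 17; y[2] = 4×1 + 2×2 + 4×2 + 1×1 = 17; y[3] = 4×1 + 2×1 + 4×2 + 1×2 = 16. Result: [16, 17, 17, 16]

[16, 17, 17, 16]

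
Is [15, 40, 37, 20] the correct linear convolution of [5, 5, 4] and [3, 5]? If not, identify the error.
Recompute linear convolution of [5, 5, 4] and [3, 5]: y[0] = 5×3 = 15; y[1] = 5×5 + 5×3 = 40; y[2] = 5×5 + 4×3 = 37; y[3] = 4×5 = 20 → [15, 40, 37, 20]. Given [15, 40, 37, 20] matches, so answer: Yes

Yes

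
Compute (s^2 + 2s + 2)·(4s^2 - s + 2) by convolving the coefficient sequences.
Ascending coefficients: a = [2, 2, 1], b = [2, -1, 4]. c[0] = 2×2 = 4; c[1] = 2×-1 + 2×2 = 2; c[2] = 2×4 + 2×-1 + 1×2 = 8; c[3] = 2×4 + 1×-1 = 7; c[4] = 1×4 = 4. Result coefficients: [4, 2, 8, 7, 4] → 4s^4 + 7s^3 + 8s^2 + 2s + 4

4s^4 + 7s^3 + 8s^2 + 2s + 4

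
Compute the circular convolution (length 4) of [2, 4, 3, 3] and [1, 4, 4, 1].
Use y[k] = Σ_j u[j]·v[(k-j) mod 4]. y[0] = 2×1 + 4×1 + 3×4 + 3×4 = 30; y[1] = 2×4 + 4×1 + 3×1 + 3×4 = 27; y[2] = 2×4 + 4×4 + 3×1 + 3×1 = 30; y[3] = 2×1 + 4×4 + 3×4 + 3×1 = 33. Result: [30, 27, 30, 33]

[30, 27, 30, 33]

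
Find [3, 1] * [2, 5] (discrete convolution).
y[0] = 3×2 = 6; y[1] = 3×5 + 1×2 = 17; y[2] = 1×5 = 5

[6, 17, 5]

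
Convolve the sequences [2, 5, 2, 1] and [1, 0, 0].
y[0] = 2×1 = 2; y[1] = 2×0 + 5×1 = 5; y[2] = 2×0 + 5×0 + 2×1 = 2; y[3] = 5×0 + 2×0 + 1×1 = 1; y[4] = 2×0 + 1×0 = 0; y[5] = 1×0 = 0

[2, 5, 2, 1, 0, 0]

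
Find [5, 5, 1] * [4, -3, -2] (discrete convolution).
y[0] = 5×4 = 20; y[1] = 5×-3 + 5×4 = 5; y[2] = 5×-2 + 5×-3 + 1×4 = -21; y[3] = 5×-2 + 1×-3 = -13; y[4] = 1×-2 = -2

[20, 5, -21, -13, -2]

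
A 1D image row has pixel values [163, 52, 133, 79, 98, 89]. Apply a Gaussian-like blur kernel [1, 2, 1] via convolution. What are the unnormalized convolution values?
Convolve image row [163, 52, 133, 79, 98, 89] with kernel [1, 2, 1]: y[0] = 163×1 = 163; y[1] = 163×2 + 52×1 = 378; y[2] = 163×1 + 52×2 + 133×1 = 400; y[3] = 52×1 + 133×2 + 79×1 = 397; y[4] = 133×1 + 79×2 + 98×1 = 389; y[5] = 79×1 + 98×2 + 89×1 = 364; y[6] = 98×1 + 89×2 = 276; y[7] = 89×1 = 89 → [163, 378, 400, 397, 389, 364, 276, 89]. Normalization factor = sum(kernel) = 4.

[163, 378, 400, 397, 389, 364, 276, 89]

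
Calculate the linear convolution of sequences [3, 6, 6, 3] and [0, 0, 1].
y[0] = 3×0 = 0; y[1] = 3×0 + 6×0 = 0; y[2] = 3×1 + 6×0 + 6×0 = 3; y[3] = 6×1 + 6×0 + 3×0 = 6; y[4] = 6×1 + 3×0 = 6; y[5] = 3×1 = 3

[0, 0, 3, 6, 6, 3]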